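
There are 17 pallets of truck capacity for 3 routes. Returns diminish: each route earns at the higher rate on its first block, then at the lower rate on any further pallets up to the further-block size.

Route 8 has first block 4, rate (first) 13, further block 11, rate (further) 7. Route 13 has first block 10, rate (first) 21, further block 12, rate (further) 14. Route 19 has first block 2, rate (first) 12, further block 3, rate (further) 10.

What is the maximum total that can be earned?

308

Order all 6 blocks by rate: Route 13/T1 21 > Route 13/T2 14 > Route 8/T1 13 > Route 19/T1 12 > Route 19/T2 10 > Route 8/T2 7.
Fill Route 13 T1 block (10 at 21) ; 7 left.
Route 13/T2: +7 of 12 at 14; pool empty.
Total = 21×10 + 14×7 = 308.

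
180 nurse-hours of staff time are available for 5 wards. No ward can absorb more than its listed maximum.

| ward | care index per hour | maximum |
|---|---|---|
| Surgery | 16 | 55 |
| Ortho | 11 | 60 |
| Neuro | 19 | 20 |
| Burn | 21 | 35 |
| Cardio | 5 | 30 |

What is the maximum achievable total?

2705

Highest care index per hour first: Burn 21 > Neuro 19 > Surgery 16 > Ortho 11 > Cardio 5.
Give Burn 35 to hit its cap of 35 — 145 left.
Give Neuro 20 to hit its cap of 20 — 125 left.
Surgery: +55 to 55 (cap) — 70 left.
Ortho: +60 to 60 (cap) — 10 left.
Cardio: +10 (room for 30) → 10. Pool exhausted.
Total = 16×55 + 11×60 + 19×20 + 21×35 + 5×10 = 2705.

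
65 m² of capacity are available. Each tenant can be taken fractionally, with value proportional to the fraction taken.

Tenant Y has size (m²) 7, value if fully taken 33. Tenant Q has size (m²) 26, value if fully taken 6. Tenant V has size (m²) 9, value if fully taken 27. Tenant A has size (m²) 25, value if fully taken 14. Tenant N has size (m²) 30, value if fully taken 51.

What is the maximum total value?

121.64

Sort by value density: Tenant Y 33/7≈4.71, Tenant V 27/9≈3, Tenant N 51/30≈1.7, Tenant A 14/25≈0.56, Tenant Q 6/26≈0.231.
Take all of Tenant Y (7 m², value 33) → 58 m² left.
Take all of Tenant V (9 m², value 27) → 49 m² left.
All 30 m² of Tenant N fit (value 51) → 19 remain.
Fill the last 19 m² with part of Tenant A: 19/25 of it earns 10.64.
Total value = 121.64.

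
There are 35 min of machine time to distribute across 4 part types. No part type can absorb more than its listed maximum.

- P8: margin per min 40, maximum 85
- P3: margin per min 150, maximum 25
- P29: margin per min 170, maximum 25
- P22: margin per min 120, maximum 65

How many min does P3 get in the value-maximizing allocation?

10

Order the part types by margin per min: P29 170 > P3 150 > P22 120 > P8 40.
P29: +25 to 25 (cap) — 10 left.
Only 10 left; P3 takes them to reach 10.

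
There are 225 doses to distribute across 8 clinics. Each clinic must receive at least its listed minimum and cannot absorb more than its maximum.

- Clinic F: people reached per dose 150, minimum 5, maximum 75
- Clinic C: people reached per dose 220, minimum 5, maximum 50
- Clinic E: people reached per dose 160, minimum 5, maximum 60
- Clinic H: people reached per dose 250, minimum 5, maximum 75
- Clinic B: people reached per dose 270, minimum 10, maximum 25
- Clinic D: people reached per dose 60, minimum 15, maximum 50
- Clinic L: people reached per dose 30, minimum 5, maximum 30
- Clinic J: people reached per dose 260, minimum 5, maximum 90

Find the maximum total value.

52600

Meeting every minimum uses 5+5+5+5+10+15+5+5 = 55 doses, leaving 170.
Order the clinics by people reached per dose: Clinic B 270 > Clinic J 260 > Clinic H 250 > Clinic C 220 > Clinic E 160 > Clinic F 150 > Clinic D 60 > Clinic L 30.
Clinic B takes 15 more to reach its cap of 25 — 155 left.
Clinic J takes 85 more to reach its cap of 90 — 70 left.
Give Clinic H 70 more to hit its cap of 75 — 0 left.
Total = 150×5 + 220×5 + 160×5 + 250×75 + 270×25 + 60×15 + 30×5 + 260×90 = 52600.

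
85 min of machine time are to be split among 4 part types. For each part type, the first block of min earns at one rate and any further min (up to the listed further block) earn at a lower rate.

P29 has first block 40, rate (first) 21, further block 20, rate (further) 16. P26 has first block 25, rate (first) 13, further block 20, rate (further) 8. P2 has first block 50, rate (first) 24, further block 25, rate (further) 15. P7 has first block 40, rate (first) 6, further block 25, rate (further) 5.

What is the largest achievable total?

Treat each block as its own option and order by rate: P2/T1 24 > P29/T1 21 > P29/T2 16 > P2/T2 15 > P26/T1 13 > P26/T2 8 > P7/T1 6 > P7/T2 5.
P2 T1 at 24: fill all 50 → 35 left.
35 remain; put them into P29 T1 at 21.
Total = 24×50 + 21×35 = 1935.

1935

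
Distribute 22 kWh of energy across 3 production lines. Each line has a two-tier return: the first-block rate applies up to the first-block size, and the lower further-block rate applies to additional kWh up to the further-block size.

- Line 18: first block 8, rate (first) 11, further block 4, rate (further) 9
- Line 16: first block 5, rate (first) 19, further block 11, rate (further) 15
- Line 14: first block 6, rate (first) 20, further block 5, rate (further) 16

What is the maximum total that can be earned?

385

Rank every tier by rate: Line 14/T1 20 > Line 16/T1 19 > Line 14/T2 16 > Line 16/T2 15 > Line 18/T1 11 > Line 18/T2 9.
Line 14/T1 (20): +6 ; 16 left.
Line 16/T1 (19): +5 ; 11 left.
Fill Line 14 T2 block (5 at 16) ; 6 left.
Line 16 T2 at 15: only 6 left, fill 6.
Total = 20×6 + 19×5 + 16×5 + 15×6 = 385.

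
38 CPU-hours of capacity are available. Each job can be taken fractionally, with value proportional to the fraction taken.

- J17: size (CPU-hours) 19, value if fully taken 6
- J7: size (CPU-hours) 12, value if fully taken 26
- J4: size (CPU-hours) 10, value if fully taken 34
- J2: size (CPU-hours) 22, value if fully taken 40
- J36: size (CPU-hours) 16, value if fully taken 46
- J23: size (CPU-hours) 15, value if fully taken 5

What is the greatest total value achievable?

106

Sort by value density: J4 34/10≈3.4, J36 46/16≈2.88, J7 26/12≈2.17, J2 40/22≈1.82, J23 5/15≈0.333, J17 6/19≈0.316.
Take all of J4 (10 CPU-hours, value 34) → 28 CPU-hours left.
Take all of J36 (16 CPU-hours, value 46) → 12 CPU-hours left.
Take all of J7 (12 CPU-hours, value 26) → 0 CPU-hours left.
Total value = 106.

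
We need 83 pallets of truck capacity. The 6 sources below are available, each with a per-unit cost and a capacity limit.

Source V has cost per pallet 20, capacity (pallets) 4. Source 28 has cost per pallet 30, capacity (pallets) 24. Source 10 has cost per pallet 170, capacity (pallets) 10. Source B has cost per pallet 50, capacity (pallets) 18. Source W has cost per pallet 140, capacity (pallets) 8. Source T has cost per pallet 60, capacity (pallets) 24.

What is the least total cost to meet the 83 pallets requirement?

5110

Cheapest first:
Take 4 from Source V at 20 — need 79 more.
Source 28 at 30: take all 24 pallets — 55 still needed.
Take 18 from Source B at 50 — need 37 more.
Take 24 from Source T at 60 — need 13 more.
Source W at 140: take all 8 pallets — 5 still needed.
Take 5 from Source 10 at 170 to finish.
Cost = 4×20 + 24×30 + 18×50 + 24×60 + 8×140 + 5×170 = 5110.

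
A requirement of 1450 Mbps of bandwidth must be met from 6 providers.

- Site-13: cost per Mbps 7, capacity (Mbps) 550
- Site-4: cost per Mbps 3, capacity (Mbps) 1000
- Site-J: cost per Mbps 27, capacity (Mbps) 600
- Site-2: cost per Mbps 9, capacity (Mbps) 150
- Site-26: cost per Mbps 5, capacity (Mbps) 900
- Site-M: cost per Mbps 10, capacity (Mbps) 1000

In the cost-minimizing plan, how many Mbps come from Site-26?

Fill from the cheapest provider first.
Site-4 at 3: take all 1000 Mbps ; 450 still needed.
Take 450 from Site-26 at 5 to finish.
Site-13, Site-2, Site-M, Site-J: unused.

450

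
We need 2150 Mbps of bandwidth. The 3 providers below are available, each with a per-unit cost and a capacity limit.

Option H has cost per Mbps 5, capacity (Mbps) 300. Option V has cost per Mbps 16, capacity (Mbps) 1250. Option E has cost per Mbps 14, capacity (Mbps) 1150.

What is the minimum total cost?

Use providers in increasing cost order.
Option H (5): use full 300 → 1850 Mbps to go.
Option E at 14: take all 1150 Mbps → 700 still needed.
Option V (16): take the remaining 700 → done.
Cost = 300×5 + 1150×14 + 700×16 = 28800.

28800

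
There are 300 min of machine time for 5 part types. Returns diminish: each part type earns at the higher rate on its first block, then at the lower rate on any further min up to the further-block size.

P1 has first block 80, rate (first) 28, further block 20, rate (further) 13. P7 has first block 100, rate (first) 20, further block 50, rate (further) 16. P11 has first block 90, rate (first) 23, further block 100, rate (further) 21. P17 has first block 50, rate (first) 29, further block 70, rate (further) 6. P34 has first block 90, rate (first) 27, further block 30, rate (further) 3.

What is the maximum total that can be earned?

7960

Order all 10 blocks by rate: P17/first 29 > P1/first 28 > P34/first 27 > P11/first 23 > P11/second 21 > P7/first 20 > P7/second 16 > P1/second 13 > P17/second 6 > P34/second 3.
P17/first (29): +50 → 250 left.
Fill P1 first block (80 at 28) → 170 left.
P34/first (27): +90 → 80 left.
80 remain; put them into P11 first at 23.
Total = 29×50 + 28×80 + 27×90 + 23×80 = 7960.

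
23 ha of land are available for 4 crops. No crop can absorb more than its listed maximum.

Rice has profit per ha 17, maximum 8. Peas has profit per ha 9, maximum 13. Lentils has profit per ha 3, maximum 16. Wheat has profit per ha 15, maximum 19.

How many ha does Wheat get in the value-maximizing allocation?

15

Rank by profit per ha: Rice 17 > Wheat 15 > Peas 9 > Lentils 3.
Rice: +8 to 8 (cap) → 15 left.
Only 15 left; Wheat takes them to reach 15.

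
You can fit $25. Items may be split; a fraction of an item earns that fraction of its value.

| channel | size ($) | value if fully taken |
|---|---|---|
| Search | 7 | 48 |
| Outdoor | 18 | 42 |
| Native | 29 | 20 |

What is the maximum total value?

Best value per unit of size first: Search 48/7≈6.86, Outdoor 42/18≈2.33, Native 20/29≈0.69.
All 7 $ of Search fit (value 48) — 18 remain.
Take all of Outdoor (18 $, value 42) — 0 $ left.
Total value = 90.

90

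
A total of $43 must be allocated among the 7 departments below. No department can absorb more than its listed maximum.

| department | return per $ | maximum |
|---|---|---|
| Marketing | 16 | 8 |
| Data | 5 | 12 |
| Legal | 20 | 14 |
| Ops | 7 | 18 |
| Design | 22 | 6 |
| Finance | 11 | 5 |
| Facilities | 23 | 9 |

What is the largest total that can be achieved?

809

Rank by return per $: Facilities 23 > Design 22 > Legal 20 > Marketing 16 > Finance 11 > Ops 7 > Data 5.
Give Facilities 9 to hit its cap of 9 ; 34 left.
Give Design 6 to hit its cap of 6 ; 28 left.
Give Legal 14 to hit its cap of 14 ; 14 left.
Marketing: +8 to 8 (cap) ; 6 left.
Finance takes 5 to reach its cap of 5 ; 1 left.
Only 1 left; Ops takes them to reach 1.
Total = 16×8 + 20×14 + 7×1 + 22×6 + 11×5 + 23×9 = 809.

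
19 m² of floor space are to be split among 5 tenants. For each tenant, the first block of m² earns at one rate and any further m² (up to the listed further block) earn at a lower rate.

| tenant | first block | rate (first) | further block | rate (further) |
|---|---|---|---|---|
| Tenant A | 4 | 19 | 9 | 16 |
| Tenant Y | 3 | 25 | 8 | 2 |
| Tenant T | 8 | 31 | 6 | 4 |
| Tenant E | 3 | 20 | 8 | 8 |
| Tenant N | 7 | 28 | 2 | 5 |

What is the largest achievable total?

Treat each block as its own option and order by rate: Tenant T/T1 31 > Tenant N/T1 28 > Tenant Y/T1 25 > Tenant E/T1 20 > Tenant A/T1 19 > Tenant A/T2 16 > Tenant E/T2 8 > Tenant N/T2 5 > Tenant T/T2 4 > Tenant Y/T2 2.
Tenant T/T1 (31): +8 ; 11 left.
Fill Tenant N T1 block (7 at 28) ; 4 left.
Fill Tenant Y T1 block (3 at 25) ; 1 left.
Tenant E/T1: +1 of 3 at 20; pool empty.
Total = 31×8 + 28×7 + 25×3 + 20×1 = 539.

539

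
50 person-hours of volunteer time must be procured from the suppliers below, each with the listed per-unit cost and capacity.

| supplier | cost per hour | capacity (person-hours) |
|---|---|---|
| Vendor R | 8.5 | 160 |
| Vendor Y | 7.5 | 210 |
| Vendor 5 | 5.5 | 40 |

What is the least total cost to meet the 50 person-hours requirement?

295

Fill from the cheapest supplier first.
Vendor 5 (5.5): use full 40 — 10 person-hours to go.
Vendor Y (7.5): take the remaining 10 — done.
Vendor R: unused.
Cost = 40×5.5 + 10×7.5 = 295.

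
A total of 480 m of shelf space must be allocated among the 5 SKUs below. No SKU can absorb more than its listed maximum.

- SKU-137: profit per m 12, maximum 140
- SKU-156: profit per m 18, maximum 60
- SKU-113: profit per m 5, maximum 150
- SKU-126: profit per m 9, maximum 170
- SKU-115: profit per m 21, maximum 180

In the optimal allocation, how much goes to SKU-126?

Rank by profit per m: SKU-115 21 > SKU-156 18 > SKU-137 12 > SKU-126 9 > SKU-113 5.
Give SKU-115 180 to hit its cap of 180 → 300 left.
SKU-156 takes 60 to reach its cap of 60 → 240 left.
SKU-137: +140 to 140 (cap) → 100 left.
SKU-126: +100 (room for 170) → 100. Pool exhausted.

100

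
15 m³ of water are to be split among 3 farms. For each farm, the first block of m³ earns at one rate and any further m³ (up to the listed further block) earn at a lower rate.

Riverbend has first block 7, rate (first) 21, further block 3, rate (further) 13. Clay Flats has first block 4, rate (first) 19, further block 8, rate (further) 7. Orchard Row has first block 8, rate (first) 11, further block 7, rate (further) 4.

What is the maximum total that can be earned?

273

Rank every tier by rate: Riverbend/tier1 21 > Clay Flats/tier1 19 > Riverbend/tier2 13 > Orchard Row/tier1 11 > Clay Flats/tier2 7 > Orchard Row/tier2 4.
Fill Riverbend tier1 block (7 at 21) ; 8 left.
Clay Flats tier1 at 19: fill all 4 ; 4 left.
Riverbend/tier2 (13): +3 ; 1 left.
1 remain; put them into Orchard Row tier1 at 11.
Total = 21×7 + 19×4 + 13×3 + 11×1 = 273.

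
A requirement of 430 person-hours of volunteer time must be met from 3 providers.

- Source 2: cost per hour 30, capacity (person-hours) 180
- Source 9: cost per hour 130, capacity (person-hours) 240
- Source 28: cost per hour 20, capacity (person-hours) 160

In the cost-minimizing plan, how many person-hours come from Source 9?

Fill from the cheapest provider first.
Source 28 at 20: take all 160 person-hours ; 270 still needed.
Source 2 (30): use full 180 ; 90 person-hours to go.
Source 9 (130): take the remaining 90 ; done.

90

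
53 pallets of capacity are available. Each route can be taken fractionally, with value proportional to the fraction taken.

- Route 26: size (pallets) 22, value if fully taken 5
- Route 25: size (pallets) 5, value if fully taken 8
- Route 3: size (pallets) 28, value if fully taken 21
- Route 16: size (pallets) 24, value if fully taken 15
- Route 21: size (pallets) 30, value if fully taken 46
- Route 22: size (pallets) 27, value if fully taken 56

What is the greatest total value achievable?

Sort by value density: Route 22 56/27≈2.07, Route 25 8/5≈1.6, Route 21 46/30≈1.53, Route 3 21/28≈0.75, Route 16 15/24≈0.625, Route 26 5/22≈0.227.
All 27 pallets of Route 22 fit (value 56) ; 26 remain.
Route 25: take in full, 5 pallets for value 8 ; 21 left.
Only 21 pallets remain; take 21/30 of Route 21 for value 46×21/30 = 32.2.
Total value = 96.2.

96.2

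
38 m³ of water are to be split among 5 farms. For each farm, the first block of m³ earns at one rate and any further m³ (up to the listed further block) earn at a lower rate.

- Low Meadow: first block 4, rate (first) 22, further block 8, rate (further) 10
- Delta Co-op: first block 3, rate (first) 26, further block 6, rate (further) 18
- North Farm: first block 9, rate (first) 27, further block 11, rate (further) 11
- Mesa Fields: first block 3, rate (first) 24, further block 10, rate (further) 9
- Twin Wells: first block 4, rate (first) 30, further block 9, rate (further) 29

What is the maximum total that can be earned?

Rank every tier by rate: Twin Wells/T1 30 > Twin Wells/T2 29 > North Farm/T1 27 > Delta Co-op/T1 26 > Mesa Fields/T1 24 > Low Meadow/T1 22 > Delta Co-op/T2 18 > North Farm/T2 11 > Low Meadow/T2 10 > Mesa Fields/T2 9.
Twin Wells T1 at 30: fill all 4 — 34 left.
Fill Twin Wells T2 block (9 at 29) — 25 left.
North Farm/T1 (27): +9 — 16 left.
Fill Delta Co-op T1 block (3 at 26) — 13 left.
Fill Mesa Fields T1 block (3 at 24) — 10 left.
Low Meadow T1 at 22: fill all 4 — 6 left.
Delta Co-op T2 at 18: fill all 6 — 0 left.
Total = 30×4 + 29×9 + 27×9 + 26×3 + 24×3 + 22×4 + 18×6 = 970.

970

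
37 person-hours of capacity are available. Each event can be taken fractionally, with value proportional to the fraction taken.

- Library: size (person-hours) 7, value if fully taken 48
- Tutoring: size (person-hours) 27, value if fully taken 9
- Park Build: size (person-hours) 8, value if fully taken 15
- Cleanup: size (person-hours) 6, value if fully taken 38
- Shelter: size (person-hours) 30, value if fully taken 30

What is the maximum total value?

117

Sort by value density: Library 48/7≈6.86, Cleanup 38/6≈6.33, Park Build 15/8≈1.88, Shelter 30/30≈1, Tutoring 9/27≈0.333.
Library: take in full, 7 person-hours for value 48 — 30 left.
Take all of Cleanup (6 person-hours, value 38) — 24 person-hours left.
All 8 person-hours of Park Build fit (value 15) — 16 remain.
Fill the last 16 person-hours with part of Shelter: 16/30 of it earns 16.
Total value = 117.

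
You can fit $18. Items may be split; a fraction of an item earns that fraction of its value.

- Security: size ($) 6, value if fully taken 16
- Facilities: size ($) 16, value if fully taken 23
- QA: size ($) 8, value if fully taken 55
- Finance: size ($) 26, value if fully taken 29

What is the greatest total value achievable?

Rank by value-to-size ratio: QA 55/8≈6.88, Security 16/6≈2.67, Facilities 23/16≈1.44, Finance 29/26≈1.12.
All 8 $ of QA fit (value 55) — 10 remain.
All 6 $ of Security fit (value 16) — 4 remain.
Fill the last 4 $ with part of Facilities: 4/16 of it earns 5.75.
Total value = 76.75.

76.75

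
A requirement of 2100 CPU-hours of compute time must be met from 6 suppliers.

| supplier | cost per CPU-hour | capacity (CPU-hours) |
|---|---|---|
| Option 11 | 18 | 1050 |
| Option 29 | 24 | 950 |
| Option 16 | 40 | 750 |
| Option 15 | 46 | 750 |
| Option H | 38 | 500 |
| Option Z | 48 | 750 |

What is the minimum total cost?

45500

Cheapest first:
Option 11 (18): use full 1050 — 1050 CPU-hours to go.
Take 950 from Option 29 at 24 — need 100 more.
Take 100 from Option H at 38 to finish.
Option 16, Option 15, Option Z: unused.
Cost = 1050×18 + 950×24 + 100×38 = 45500.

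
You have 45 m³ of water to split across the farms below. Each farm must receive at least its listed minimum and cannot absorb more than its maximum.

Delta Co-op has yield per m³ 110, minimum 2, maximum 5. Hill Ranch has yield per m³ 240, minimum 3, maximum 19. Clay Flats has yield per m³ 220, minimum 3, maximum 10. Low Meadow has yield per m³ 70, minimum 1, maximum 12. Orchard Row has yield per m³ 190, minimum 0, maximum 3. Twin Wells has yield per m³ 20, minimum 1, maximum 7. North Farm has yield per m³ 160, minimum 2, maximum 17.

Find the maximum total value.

Meeting every minimum uses 2+3+3+1+0+1+2 = 12 m³, leaving 33.
Rank by yield per m³: Hill Ranch 240 > Clay Flats 220 > Orchard Row 190 > North Farm 160 > Delta Co-op 110 > Low Meadow 70 > Twin Wells 20.
Hill Ranch: +16 to 19 (cap) — 17 left.
Give Clay Flats 7 more to hit its cap of 10 — 10 left.
Orchard Row takes 3 more to reach its cap of 3 — 7 left.
North Farm: +7 (room for 15) → 9. Pool exhausted.
Total = 110×2 + 240×19 + 220×10 + 70×1 + 190×3 + 20×1 + 160×9 = 9080.

9080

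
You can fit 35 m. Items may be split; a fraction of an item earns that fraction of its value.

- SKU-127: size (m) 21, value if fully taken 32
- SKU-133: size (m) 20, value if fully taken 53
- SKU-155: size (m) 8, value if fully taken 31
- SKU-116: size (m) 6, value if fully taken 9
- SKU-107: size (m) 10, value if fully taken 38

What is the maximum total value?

114.05

Best value per unit of size first: SKU-155 31/8≈3.88, SKU-107 38/10≈3.8, SKU-133 53/20≈2.65, SKU-127 32/21≈1.52, SKU-116 9/6≈1.5.
All 8 m of SKU-155 fit (value 31) → 27 remain.
All 10 m of SKU-107 fit (value 38) → 17 remain.
Fill the last 17 m with part of SKU-133: 17/20 of it earns 45.05.
Total value = 114.05.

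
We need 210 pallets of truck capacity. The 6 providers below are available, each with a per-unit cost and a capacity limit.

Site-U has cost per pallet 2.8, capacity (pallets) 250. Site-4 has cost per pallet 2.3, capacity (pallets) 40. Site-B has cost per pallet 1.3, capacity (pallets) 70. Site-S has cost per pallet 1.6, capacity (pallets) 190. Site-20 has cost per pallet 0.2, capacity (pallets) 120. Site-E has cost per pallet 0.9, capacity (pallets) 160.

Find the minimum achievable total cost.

105

Use providers in increasing cost order.
Site-20 at 0.2: take all 120 pallets → 90 still needed.
Site-E at 0.9: take 90 of its 160 → requirement met.
Site-B, Site-S, Site-4, Site-U: unused.
Cost = 120×0.2 + 90×0.9 = 105.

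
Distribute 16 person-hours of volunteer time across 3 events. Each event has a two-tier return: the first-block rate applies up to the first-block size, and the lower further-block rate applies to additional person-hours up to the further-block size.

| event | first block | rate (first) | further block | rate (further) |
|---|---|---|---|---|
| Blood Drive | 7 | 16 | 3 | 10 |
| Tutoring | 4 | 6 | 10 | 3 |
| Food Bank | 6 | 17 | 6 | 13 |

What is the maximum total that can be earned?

253

Order all 6 blocks by rate: Food Bank/T1 17 > Blood Drive/T1 16 > Food Bank/T2 13 > Blood Drive/T2 10 > Tutoring/T1 6 > Tutoring/T2 3.
Fill Food Bank T1 block (6 at 17) → 10 left.
Fill Blood Drive T1 block (7 at 16) → 3 left.
Food Bank T2 at 13: only 3 left, fill 3.
Total = 17×6 + 16×7 + 13×3 = 253.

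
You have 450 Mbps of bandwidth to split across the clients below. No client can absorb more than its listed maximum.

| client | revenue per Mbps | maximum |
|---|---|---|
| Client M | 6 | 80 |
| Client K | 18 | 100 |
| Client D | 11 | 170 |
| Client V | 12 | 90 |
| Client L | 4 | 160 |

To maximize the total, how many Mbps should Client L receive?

Rank by revenue per Mbps: Client K 18 > Client V 12 > Client D 11 > Client M 6 > Client L 4.
Give Client K 100 to hit its cap of 100 → 350 left.
Client V: +90 to 90 (cap) → 260 left.
Give Client D 170 to hit its cap of 170 → 90 left.
Client M takes 80 to reach its cap of 80 → 10 left.
Only 10 left; Client L takes them to reach 10.

10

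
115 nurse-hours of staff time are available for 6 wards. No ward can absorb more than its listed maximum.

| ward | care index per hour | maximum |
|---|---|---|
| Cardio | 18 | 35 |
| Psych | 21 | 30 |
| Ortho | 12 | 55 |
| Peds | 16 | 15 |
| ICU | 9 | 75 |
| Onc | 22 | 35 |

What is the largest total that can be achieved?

2270

Highest care index per hour first: Onc 22 > Psych 21 > Cardio 18 > Peds 16 > Ortho 12 > ICU 9.
Give Onc 35 to hit its cap of 35 → 80 left.
Give Psych 30 to hit its cap of 30 → 50 left.
Give Cardio 35 to hit its cap of 35 → 15 left.
Give Peds 15 to hit its cap of 15 → 0 left.
Total = 18×35 + 21×30 + 16×15 + 22×35 = 2270.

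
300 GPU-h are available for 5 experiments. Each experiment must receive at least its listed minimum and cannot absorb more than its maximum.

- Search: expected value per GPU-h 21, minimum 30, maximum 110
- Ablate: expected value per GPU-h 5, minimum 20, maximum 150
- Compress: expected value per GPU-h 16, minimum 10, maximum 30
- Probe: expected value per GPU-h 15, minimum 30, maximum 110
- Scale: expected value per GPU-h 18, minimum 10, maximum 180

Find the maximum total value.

5360

Meeting every minimum uses 30+20+10+30+10 = 100 GPU-h, leaving 200.
Order the experiments by expected value per GPU-h: Search 21 > Scale 18 > Compress 16 > Probe 15 > Ablate 5.
Search: +80 to 110 (cap) — 120 left.
Scale has room for 170 more but only 120 remain, so it gets 130.
Total = 21×110 + 5×20 + 16×10 + 15×30 + 18×130 = 5360.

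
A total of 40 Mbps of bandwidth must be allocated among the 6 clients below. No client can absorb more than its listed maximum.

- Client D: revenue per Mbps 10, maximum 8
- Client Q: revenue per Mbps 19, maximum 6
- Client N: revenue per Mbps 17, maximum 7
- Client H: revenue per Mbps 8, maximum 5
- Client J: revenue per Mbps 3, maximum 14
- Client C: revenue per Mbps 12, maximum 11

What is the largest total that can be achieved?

Order the clients by revenue per Mbps: Client Q 19 > Client N 17 > Client C 12 > Client D 10 > Client H 8 > Client J 3.
Client Q: +6 to 6 (cap) ; 34 left.
Client N takes 7 to reach its cap of 7 ; 27 left.
Give Client C 11 to hit its cap of 11 ; 16 left.
Client D: +8 to 8 (cap) ; 8 left.
Client H: +5 to 5 (cap) ; 3 left.
Only 3 left; Client J takes them to reach 3.
Total = 10×8 + 19×6 + 17×7 + 8×5 + 3×3 + 12×11 = 494.

494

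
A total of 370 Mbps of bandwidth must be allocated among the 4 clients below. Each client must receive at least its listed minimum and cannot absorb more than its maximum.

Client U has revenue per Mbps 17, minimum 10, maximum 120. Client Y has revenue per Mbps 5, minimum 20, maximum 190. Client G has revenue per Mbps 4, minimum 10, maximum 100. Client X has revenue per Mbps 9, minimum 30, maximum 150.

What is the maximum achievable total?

3880

Meeting every minimum uses 10+20+10+30 = 70 Mbps, leaving 300.
Rank by revenue per Mbps: Client U 17 > Client X 9 > Client Y 5 > Client G 4.
Client U: +110 to 120 (cap) — 190 left.
Client X takes 120 more to reach its cap of 150 — 70 left.
Only 70 left; Client Y takes them to reach 90.
Total = 17×120 + 5×90 + 4×10 + 9×150 = 3880.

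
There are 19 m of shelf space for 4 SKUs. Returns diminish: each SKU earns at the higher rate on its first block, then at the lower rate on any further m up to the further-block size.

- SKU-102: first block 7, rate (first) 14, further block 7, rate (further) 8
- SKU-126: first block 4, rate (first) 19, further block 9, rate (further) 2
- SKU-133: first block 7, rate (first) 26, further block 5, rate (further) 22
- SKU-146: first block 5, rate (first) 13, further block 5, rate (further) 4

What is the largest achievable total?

Rank every tier by rate: SKU-133/tier1 26 > SKU-133/tier2 22 > SKU-126/tier1 19 > SKU-102/tier1 14 > SKU-146/tier1 13 > SKU-102/tier2 8 > SKU-146/tier2 4 > SKU-126/tier2 2.
SKU-133/tier1 (26): +7 — 12 left.
SKU-133 tier2 at 22: fill all 5 — 7 left.
SKU-126/tier1 (19): +4 — 3 left.
SKU-102 tier1 at 14: only 3 left, fill 3.
Total = 26×7 + 22×5 + 19×4 + 14×3 = 410.

410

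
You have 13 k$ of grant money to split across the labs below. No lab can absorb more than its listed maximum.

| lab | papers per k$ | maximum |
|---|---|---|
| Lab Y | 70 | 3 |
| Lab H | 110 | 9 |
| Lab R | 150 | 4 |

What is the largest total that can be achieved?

Order the labs by papers per k$: Lab R 150 > Lab H 110 > Lab Y 70.
Give Lab R 4 to hit its cap of 4 → 9 left.
Lab H takes 9 to reach its cap of 9 → 0 left.
Total = 110×9 + 150×4 = 1590.

1590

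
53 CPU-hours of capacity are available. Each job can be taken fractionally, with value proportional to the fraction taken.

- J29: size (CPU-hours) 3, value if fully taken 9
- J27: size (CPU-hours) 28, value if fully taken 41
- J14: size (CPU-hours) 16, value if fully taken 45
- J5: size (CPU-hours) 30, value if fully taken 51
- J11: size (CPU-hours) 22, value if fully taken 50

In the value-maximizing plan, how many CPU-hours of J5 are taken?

12

Best value per unit of size first: J29 9/3≈3, J14 45/16≈2.81, J11 50/22≈2.27, J5 51/30≈1.7, J27 41/28≈1.46.
J29: take in full, 3 CPU-hours for value 9 → 50 left.
J14: take in full, 16 CPU-hours for value 45 → 34 left.
Take all of J11 (22 CPU-hours, value 50) → 12 CPU-hours left.
Fill the last 12 CPU-hours with part of J5: 12/30 of it earns 20.4.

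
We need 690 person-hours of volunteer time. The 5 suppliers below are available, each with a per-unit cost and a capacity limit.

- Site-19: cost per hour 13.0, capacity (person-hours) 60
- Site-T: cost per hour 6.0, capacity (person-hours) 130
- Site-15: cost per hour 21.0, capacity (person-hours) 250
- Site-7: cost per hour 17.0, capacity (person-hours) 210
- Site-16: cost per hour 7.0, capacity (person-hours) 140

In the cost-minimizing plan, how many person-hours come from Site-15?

150

Cheapest first:
Take 130 from Site-T at 6.0 — need 560 more.
Take 140 from Site-16 at 7.0 — need 420 more.
Take 60 from Site-19 at 13.0 — need 360 more.
Take 210 from Site-7 at 17.0 — need 150 more.
Site-15 (21.0): take the remaining 150 — done.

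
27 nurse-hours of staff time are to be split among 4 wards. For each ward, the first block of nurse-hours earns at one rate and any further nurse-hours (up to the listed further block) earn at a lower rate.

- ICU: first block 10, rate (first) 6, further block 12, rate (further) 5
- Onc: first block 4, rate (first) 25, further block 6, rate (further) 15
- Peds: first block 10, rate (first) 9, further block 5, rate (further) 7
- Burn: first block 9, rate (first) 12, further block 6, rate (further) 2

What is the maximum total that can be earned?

Order all 8 blocks by rate: Onc/first 25 > Onc/second 15 > Burn/first 12 > Peds/first 9 > Peds/second 7 > ICU/first 6 > ICU/second 5 > Burn/second 2.
Onc first at 25: fill all 4 — 23 left.
Fill Onc second block (6 at 15) — 17 left.
Fill Burn first block (9 at 12) — 8 left.
Peds first at 9: only 8 left, fill 8.
Total = 25×4 + 15×6 + 12×9 + 9×8 = 370.

370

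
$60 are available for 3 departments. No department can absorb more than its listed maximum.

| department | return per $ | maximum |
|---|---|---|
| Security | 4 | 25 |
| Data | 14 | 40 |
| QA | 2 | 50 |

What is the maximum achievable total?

Order the departments by return per $: Data 14 > Security 4 > QA 2.
Data: +40 to 40 (cap) — 20 left.
Only 20 left; Security takes them to reach 20.
Total = 4×20 + 14×40 = 640.

640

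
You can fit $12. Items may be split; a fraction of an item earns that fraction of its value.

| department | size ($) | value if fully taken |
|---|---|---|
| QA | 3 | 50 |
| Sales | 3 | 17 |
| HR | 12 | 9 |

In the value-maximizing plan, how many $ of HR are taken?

6

Best value per unit of size first: QA 50/3≈16.7, Sales 17/3≈5.67, HR 9/12≈0.75.
All 3 $ of QA fit (value 50) ; 9 remain.
Take all of Sales (3 $, value 17) ; 6 $ left.
6 $ left: a 6/12 share of HR gives 9×6/12 = 4.5.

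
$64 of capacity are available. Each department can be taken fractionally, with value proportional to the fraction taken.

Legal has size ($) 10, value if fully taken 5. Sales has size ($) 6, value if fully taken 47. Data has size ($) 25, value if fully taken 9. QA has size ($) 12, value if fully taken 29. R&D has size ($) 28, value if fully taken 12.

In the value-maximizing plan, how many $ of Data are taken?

Best value per unit of size first: Sales 47/6≈7.83, QA 29/12≈2.42, Legal 5/10≈0.5, R&D 12/28≈0.429, Data 9/25≈0.36.
Take all of Sales (6 $, value 47) — 58 $ left.
All 12 $ of QA fit (value 29) — 46 remain.
Take all of Legal (10 $, value 5) — 36 $ left.
All 28 $ of R&D fit (value 12) — 8 remain.
Only 8 $ remain; take 8/25 of Data for value 9×8/25 = 2.88.

8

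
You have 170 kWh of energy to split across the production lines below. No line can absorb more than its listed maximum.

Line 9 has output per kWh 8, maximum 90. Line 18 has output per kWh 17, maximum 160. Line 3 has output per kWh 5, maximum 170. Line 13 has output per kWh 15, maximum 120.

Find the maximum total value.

2870

Order the production lines by output per kWh: Line 18 17 > Line 13 15 > Line 9 8 > Line 3 5.
Line 18 takes 160 to reach its cap of 160 — 10 left.
Line 13: +10 (room for 120) → 10. Pool exhausted.
Total = 17×160 + 15×10 = 2870.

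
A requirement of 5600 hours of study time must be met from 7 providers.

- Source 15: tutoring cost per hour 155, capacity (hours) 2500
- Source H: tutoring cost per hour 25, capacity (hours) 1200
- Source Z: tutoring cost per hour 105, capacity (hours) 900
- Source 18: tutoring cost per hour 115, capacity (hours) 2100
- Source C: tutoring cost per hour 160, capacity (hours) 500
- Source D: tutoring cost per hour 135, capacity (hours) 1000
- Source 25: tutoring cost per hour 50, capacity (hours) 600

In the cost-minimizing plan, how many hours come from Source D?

800

Use providers in increasing cost order.
Take 1200 from Source H at 25 → need 4400 more.
Source 25 (50): use full 600 → 3800 hours to go.
Source Z (105): use full 900 → 2900 hours to go.
Take 2100 from Source 18 at 115 → need 800 more.
Source D (135): take the remaining 800 → done.
Source 15, Source C: unused.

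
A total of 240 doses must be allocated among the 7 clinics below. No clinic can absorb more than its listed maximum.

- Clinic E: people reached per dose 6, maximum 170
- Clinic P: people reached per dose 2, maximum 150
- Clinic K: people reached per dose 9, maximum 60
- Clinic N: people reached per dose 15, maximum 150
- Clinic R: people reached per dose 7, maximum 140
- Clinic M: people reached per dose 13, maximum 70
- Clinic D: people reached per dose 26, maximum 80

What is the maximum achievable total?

Highest people reached per dose first: Clinic D 26 > Clinic N 15 > Clinic M 13 > Clinic K 9 > Clinic R 7 > Clinic E 6 > Clinic P 2.
Clinic D takes 80 to reach its cap of 80 → 160 left.
Clinic N takes 150 to reach its cap of 150 → 10 left.
Clinic M: +10 (room for 70) → 10. Pool exhausted.
Total = 15×150 + 13×10 + 26×80 = 4460.

4460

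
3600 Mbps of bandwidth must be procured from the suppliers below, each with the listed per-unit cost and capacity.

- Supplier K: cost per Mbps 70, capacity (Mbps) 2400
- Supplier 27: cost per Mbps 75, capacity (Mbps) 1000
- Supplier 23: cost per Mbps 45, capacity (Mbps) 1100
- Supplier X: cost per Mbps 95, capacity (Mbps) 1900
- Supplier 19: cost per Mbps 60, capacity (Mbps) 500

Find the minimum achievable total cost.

219500

Cheapest first:
Supplier 23 at 45: take all 1100 Mbps → 2500 still needed.
Supplier 19 (60): use full 500 → 2000 Mbps to go.
Supplier K at 70: take 2000 of its 2400 → requirement met.
Supplier 27, Supplier X: unused.
Cost = 1100×45 + 500×60 + 2000×70 = 219500.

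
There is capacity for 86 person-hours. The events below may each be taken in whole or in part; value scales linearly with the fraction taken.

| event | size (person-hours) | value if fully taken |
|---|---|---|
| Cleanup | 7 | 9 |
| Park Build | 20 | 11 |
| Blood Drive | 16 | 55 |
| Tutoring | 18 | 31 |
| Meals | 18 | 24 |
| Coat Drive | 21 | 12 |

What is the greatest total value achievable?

134.3

Sort by value density: Blood Drive 55/16≈3.44, Tutoring 31/18≈1.72, Meals 24/18≈1.33, Cleanup 9/7≈1.29, Coat Drive 12/21≈0.571, Park Build 11/20≈0.55.
All 16 person-hours of Blood Drive fit (value 55) ; 70 remain.
Tutoring: take in full, 18 person-hours for value 31 ; 52 left.
Meals: take in full, 18 person-hours for value 24 ; 34 left.
All 7 person-hours of Cleanup fit (value 9) ; 27 remain.
Take all of Coat Drive (21 person-hours, value 12) ; 6 person-hours left.
Fill the last 6 person-hours with part of Park Build: 6/20 of it earns 3.3.
Total value = 134.3.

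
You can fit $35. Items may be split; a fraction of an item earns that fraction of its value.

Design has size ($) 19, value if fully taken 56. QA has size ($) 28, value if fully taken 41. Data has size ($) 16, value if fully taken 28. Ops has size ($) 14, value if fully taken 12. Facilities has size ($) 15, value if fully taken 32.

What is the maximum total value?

89.75

Rank by value-to-size ratio: Design 56/19≈2.95, Facilities 32/15≈2.13, Data 28/16≈1.75, QA 41/28≈1.46, Ops 12/14≈0.857.
Take all of Design (19 $, value 56) → 16 $ left.
Facilities: take in full, 15 $ for value 32 → 1 left.
Only 1 $ remain; take 1/16 of Data for value 28×1/16 = 1.75.
Total value = 89.75.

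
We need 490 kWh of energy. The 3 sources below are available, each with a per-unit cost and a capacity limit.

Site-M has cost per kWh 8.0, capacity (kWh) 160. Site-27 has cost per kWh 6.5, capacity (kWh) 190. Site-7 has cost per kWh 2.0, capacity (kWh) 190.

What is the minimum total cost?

Cheapest first:
Site-7 at 2.0: take all 190 kWh — 300 still needed.
Site-27 at 6.5: take all 190 kWh — 110 still needed.
Take 110 from Site-M at 8.0 to finish.
Cost = 190×2.0 + 190×6.5 + 110×8.0 = 2495.

2495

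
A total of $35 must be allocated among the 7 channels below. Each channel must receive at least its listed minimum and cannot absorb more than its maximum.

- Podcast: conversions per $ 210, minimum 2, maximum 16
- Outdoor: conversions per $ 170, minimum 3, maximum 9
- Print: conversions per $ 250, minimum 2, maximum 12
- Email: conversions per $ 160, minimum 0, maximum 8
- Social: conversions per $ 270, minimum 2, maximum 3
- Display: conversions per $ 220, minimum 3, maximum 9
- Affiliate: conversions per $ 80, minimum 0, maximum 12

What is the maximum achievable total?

Meeting every minimum uses 2+3+2+0+2+3+0 = 12 $, leaving 23.
Highest conversions per $ first: Social 270 > Print 250 > Display 220 > Podcast 210 > Outdoor 170 > Email 160 > Affiliate 80.
Social takes 1 more to reach its cap of 3 ; 22 left.
Print: +10 to 12 (cap) ; 12 left.
Give Display 6 more to hit its cap of 9 ; 6 left.
Podcast has room for 14 more but only 6 remain, so it gets 8.
Total = 210×8 + 170×3 + 250×12 + 270×3 + 220×9 = 7980.

7980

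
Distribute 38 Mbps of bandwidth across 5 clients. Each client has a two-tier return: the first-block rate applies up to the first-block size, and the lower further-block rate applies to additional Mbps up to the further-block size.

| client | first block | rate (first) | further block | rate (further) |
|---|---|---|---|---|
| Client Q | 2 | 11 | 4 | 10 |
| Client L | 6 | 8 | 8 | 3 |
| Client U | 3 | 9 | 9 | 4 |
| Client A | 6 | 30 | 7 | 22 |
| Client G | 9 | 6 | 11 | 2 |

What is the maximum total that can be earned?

529

Treat each block as its own option and order by rate: Client A/tier1 30 > Client A/tier2 22 > Client Q/tier1 11 > Client Q/tier2 10 > Client U/tier1 9 > Client L/tier1 8 > Client G/tier1 6 > Client U/tier2 4 > Client L/tier2 3 > Client G/tier2 2.
Client A/tier1 (30): +6 ; 32 left.
Client A tier2 at 22: fill all 7 ; 25 left.
Fill Client Q tier1 block (2 at 11) ; 23 left.
Fill Client Q tier2 block (4 at 10) ; 19 left.
Fill Client U tier1 block (3 at 9) ; 16 left.
Client L tier1 at 8: fill all 6 ; 10 left.
Fill Client G tier1 block (9 at 6) ; 1 left.
1 remain; put them into Client U tier2 at 4.
Total = 30×6 + 22×7 + 11×2 + 10×4 + 9×3 + 8×6 + 6×9 + 4×1 = 529.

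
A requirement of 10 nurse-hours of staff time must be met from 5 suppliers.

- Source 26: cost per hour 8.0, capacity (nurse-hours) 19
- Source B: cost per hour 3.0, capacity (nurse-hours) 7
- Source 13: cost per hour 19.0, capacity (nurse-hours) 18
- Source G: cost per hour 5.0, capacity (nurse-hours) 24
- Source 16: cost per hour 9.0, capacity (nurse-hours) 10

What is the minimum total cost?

36

Use suppliers in increasing cost order.
Source B (3.0): use full 7 → 3 nurse-hours to go.
Source G (5.0): take the remaining 3 → done.
Source 26, Source 16, Source 13: unused.
Cost = 7×3.0 + 3×5.0 = 36.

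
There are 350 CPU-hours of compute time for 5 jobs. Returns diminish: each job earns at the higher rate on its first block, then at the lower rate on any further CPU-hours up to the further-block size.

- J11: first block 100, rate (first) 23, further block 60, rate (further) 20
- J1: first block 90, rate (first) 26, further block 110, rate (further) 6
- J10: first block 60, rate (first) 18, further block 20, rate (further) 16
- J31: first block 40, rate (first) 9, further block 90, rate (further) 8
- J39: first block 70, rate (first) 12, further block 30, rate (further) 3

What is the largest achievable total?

Treat each block as its own option and order by rate: J1/first 26 > J11/first 23 > J11/second 20 > J10/first 18 > J10/second 16 > J39/first 12 > J31/first 9 > J31/second 8 > J1/second 6 > J39/second 3.
Fill J1 first block (90 at 26) → 260 left.
J11/first (23): +100 → 160 left.
Fill J11 second block (60 at 20) → 100 left.
Fill J10 first block (60 at 18) → 40 left.
J10 second at 16: fill all 20 → 20 left.
J39/first: +20 of 70 at 12; pool empty.
Total = 26×90 + 23×100 + 20×60 + 18×60 + 16×20 + 12×20 = 7480.

7480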